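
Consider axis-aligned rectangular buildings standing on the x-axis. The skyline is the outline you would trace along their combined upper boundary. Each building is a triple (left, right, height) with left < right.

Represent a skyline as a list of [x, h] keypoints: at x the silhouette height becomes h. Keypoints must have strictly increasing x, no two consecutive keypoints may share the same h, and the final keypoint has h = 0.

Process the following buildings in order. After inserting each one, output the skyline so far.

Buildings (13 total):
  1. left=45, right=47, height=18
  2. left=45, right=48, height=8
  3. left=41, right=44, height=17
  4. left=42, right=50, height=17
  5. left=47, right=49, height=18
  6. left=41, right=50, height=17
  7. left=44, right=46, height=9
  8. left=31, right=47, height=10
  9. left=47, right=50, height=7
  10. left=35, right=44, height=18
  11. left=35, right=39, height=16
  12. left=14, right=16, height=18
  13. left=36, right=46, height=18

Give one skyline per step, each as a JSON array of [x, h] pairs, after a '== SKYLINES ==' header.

== SKYLINES ==
[[45,18],[47,0]]
[[45,18],[47,8],[48,0]]
[[41,17],[44,0],[45,18],[47,8],[48,0]]
[[41,17],[45,18],[47,17],[50,0]]
[[41,17],[45,18],[49,17],[50,0]]
[[41,17],[45,18],[49,17],[50,0]]
[[41,17],[45,18],[49,17],[50,0]]
[[31,10],[41,17],[45,18],[49,17],[50,0]]
[[31,10],[41,17],[45,18],[49,17],[50,0]]
[[31,10],[35,18],[44,17],[45,18],[49,17],[50,0]]
[[31,10],[35,18],[44,17],[45,18],[49,17],[50,0]]
[[14,18],[16,0],[31,10],[35,18],[44,17],[45,18],[49,17],[50,0]]
[[14,18],[16,0],[31,10],[35,18],[49,17],[50,0]]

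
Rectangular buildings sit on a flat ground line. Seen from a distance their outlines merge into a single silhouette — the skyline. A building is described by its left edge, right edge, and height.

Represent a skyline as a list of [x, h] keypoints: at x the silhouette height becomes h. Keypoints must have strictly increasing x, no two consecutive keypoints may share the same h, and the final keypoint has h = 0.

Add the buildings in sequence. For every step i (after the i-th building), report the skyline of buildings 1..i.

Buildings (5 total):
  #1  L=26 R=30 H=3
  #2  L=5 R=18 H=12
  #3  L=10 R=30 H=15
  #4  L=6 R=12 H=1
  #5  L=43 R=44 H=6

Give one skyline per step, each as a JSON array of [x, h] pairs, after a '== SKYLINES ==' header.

== SKYLINES ==
[[26,3],[30,0]]
[[5,12],[18,0],[26,3],[30,0]]
[[5,12],[10,15],[30,0]]
[[5,12],[10,15],[30,0]]
[[5,12],[10,15],[30,0],[43,6],[44,0]]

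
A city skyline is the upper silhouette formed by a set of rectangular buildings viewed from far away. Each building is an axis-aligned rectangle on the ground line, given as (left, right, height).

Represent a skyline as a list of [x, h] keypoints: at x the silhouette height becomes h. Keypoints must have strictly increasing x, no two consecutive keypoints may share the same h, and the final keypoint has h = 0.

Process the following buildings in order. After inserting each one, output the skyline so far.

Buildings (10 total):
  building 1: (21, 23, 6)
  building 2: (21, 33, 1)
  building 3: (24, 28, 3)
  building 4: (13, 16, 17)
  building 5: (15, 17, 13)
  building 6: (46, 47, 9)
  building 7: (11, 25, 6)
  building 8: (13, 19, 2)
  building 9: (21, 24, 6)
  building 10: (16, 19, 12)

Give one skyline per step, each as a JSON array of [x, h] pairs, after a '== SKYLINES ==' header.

== SKYLINES ==
[[21,6],[23,0]]
[[21,6],[23,1],[33,0]]
[[21,6],[23,1],[24,3],[28,1],[33,0]]
[[13,17],[16,0],[21,6],[23,1],[24,3],[28,1],[33,0]]
[[13,17],[16,13],[17,0],[21,6],[23,1],[24,3],[28,1],[33,0]]
[[13,17],[16,13],[17,0],[21,6],[23,1],[24,3],[28,1],[33,0],[46,9],[47,0]]
[[11,6],[13,17],[16,13],[17,6],[25,3],[28,1],[33,0],[46,9],[47,0]]
[[11,6],[13,17],[16,13],[17,6],[25,3],[28,1],[33,0],[46,9],[47,0]]
[[11,6],[13,17],[16,13],[17,6],[25,3],[28,1],[33,0],[46,9],[47,0]]
[[11,6],[13,17],[16,13],[17,12],[19,6],[25,3],[28,1],[33,0],[46,9],[47,0]]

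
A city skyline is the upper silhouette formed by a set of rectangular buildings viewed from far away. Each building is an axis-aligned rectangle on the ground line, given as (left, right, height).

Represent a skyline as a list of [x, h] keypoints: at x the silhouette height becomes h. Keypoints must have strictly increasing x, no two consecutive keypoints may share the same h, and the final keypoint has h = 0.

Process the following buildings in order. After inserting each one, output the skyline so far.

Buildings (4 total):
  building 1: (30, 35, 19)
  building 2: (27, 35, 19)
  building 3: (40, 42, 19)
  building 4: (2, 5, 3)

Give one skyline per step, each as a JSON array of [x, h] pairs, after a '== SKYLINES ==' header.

== SKYLINES ==
[[30,19],[35,0]]
[[27,19],[35,0]]
[[27,19],[35,0],[40,19],[42,0]]
[[2,3],[5,0],[27,19],[35,0],[40,19],[42,0]]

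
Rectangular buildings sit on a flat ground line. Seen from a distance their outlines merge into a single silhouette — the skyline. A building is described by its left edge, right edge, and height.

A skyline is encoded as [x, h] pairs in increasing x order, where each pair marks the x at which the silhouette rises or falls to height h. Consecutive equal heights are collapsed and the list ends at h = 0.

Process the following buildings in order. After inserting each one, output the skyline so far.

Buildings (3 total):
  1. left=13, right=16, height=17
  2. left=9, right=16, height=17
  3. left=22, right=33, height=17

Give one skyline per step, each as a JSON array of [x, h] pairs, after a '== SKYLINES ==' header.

== SKYLINES ==
[[13,17],[16,0]]
[[9,17],[16,0]]
[[9,17],[16,0],[22,17],[33,0]]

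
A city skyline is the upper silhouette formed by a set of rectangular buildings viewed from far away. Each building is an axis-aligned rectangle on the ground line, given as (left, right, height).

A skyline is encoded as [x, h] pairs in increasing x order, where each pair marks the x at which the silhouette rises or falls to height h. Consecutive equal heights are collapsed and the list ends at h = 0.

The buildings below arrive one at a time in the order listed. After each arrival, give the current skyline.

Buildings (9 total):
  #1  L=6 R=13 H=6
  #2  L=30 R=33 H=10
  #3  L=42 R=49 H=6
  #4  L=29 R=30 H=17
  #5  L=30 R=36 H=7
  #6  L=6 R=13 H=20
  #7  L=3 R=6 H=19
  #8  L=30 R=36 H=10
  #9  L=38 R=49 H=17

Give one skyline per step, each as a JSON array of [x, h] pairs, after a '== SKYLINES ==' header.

== SKYLINES ==
[[6,6],[13,0]]
[[6,6],[13,0],[30,10],[33,0]]
[[6,6],[13,0],[30,10],[33,0],[42,6],[49,0]]
[[6,6],[13,0],[29,17],[30,10],[33,0],[42,6],[49,0]]
[[6,6],[13,0],[29,17],[30,10],[33,7],[36,0],[42,6],[49,0]]
[[6,20],[13,0],[29,17],[30,10],[33,7],[36,0],[42,6],[49,0]]
[[3,19],[6,20],[13,0],[29,17],[30,10],[33,7],[36,0],[42,6],[49,0]]
[[3,19],[6,20],[13,0],[29,17],[30,10],[36,0],[42,6],[49,0]]
[[3,19],[6,20],[13,0],[29,17],[30,10],[36,0],[38,17],[49,0]]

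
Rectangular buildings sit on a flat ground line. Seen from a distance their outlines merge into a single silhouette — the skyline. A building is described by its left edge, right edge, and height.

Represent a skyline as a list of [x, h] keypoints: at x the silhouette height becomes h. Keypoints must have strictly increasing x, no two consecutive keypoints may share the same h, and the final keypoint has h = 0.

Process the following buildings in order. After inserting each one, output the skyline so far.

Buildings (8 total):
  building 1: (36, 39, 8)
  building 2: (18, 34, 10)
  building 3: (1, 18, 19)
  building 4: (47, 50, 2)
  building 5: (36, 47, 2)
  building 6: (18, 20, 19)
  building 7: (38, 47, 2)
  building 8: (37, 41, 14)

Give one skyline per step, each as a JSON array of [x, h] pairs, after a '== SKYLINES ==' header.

== SKYLINES ==
[[36,8],[39,0]]
[[18,10],[34,0],[36,8],[39,0]]
[[1,19],[18,10],[34,0],[36,8],[39,0]]
[[1,19],[18,10],[34,0],[36,8],[39,0],[47,2],[50,0]]
[[1,19],[18,10],[34,0],[36,8],[39,2],[50,0]]
[[1,19],[20,10],[34,0],[36,8],[39,2],[50,0]]
[[1,19],[20,10],[34,0],[36,8],[39,2],[50,0]]
[[1,19],[20,10],[34,0],[36,8],[37,14],[41,2],[50,0]]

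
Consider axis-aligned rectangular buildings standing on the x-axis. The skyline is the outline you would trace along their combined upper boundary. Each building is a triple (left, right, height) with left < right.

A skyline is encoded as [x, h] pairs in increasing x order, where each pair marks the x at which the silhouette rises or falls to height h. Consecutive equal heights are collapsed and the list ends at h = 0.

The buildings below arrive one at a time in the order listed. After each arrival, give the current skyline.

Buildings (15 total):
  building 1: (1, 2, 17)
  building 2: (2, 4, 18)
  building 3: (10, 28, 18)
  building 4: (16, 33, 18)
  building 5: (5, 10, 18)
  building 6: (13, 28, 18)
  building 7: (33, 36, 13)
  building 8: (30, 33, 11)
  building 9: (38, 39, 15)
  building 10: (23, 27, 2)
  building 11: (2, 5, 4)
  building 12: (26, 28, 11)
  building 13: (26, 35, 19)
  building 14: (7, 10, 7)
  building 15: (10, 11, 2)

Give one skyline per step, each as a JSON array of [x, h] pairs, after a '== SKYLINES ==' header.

== SKYLINES ==
[[1,17],[2,0]]
[[1,17],[2,18],[4,0]]
[[1,17],[2,18],[4,0],[10,18],[28,0]]
[[1,17],[2,18],[4,0],[10,18],[33,0]]
[[1,17],[2,18],[4,0],[5,18],[33,0]]
[[1,17],[2,18],[4,0],[5,18],[33,0]]
[[1,17],[2,18],[4,0],[5,18],[33,13],[36,0]]
[[1,17],[2,18],[4,0],[5,18],[33,13],[36,0]]
[[1,17],[2,18],[4,0],[5,18],[33,13],[36,0],[38,15],[39,0]]
[[1,17],[2,18],[4,0],[5,18],[33,13],[36,0],[38,15],[39,0]]
[[1,17],[2,18],[4,4],[5,18],[33,13],[36,0],[38,15],[39,0]]
[[1,17],[2,18],[4,4],[5,18],[33,13],[36,0],[38,15],[39,0]]
[[1,17],[2,18],[4,4],[5,18],[26,19],[35,13],[36,0],[38,15],[39,0]]
[[1,17],[2,18],[4,4],[5,18],[26,19],[35,13],[36,0],[38,15],[39,0]]
[[1,17],[2,18],[4,4],[5,18],[26,19],[35,13],[36,0],[38,15],[39,0]]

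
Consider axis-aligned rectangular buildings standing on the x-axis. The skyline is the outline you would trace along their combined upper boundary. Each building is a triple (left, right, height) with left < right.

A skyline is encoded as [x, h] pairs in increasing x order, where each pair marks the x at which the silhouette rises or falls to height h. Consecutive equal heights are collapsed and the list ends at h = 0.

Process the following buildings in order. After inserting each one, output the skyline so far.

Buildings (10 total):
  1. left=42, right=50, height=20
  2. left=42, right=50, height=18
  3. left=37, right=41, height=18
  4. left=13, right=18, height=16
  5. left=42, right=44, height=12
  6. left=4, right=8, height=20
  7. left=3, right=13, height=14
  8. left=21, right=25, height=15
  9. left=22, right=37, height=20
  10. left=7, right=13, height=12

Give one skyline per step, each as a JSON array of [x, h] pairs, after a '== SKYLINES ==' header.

== SKYLINES ==
[[42,20],[50,0]]
[[42,20],[50,0]]
[[37,18],[41,0],[42,20],[50,0]]
[[13,16],[18,0],[37,18],[41,0],[42,20],[50,0]]
[[13,16],[18,0],[37,18],[41,0],[42,20],[50,0]]
[[4,20],[8,0],[13,16],[18,0],[37,18],[41,0],[42,20],[50,0]]
[[3,14],[4,20],[8,14],[13,16],[18,0],[37,18],[41,0],[42,20],[50,0]]
[[3,14],[4,20],[8,14],[13,16],[18,0],[21,15],[25,0],[37,18],[41,0],[42,20],[50,0]]
[[3,14],[4,20],[8,14],[13,16],[18,0],[21,15],[22,20],[37,18],[41,0],[42,20],[50,0]]
[[3,14],[4,20],[8,14],[13,16],[18,0],[21,15],[22,20],[37,18],[41,0],[42,20],[50,0]]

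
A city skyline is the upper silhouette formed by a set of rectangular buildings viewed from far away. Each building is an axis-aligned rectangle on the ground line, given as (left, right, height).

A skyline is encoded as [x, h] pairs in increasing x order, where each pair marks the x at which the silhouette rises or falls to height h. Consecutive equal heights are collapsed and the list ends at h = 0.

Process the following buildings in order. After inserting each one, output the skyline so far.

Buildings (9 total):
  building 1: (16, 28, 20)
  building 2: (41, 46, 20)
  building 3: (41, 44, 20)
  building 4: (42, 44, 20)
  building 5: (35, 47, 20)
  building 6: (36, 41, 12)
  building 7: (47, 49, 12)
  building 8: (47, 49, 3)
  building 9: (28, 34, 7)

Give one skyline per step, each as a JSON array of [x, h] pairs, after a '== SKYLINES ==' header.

== SKYLINES ==
[[16,20],[28,0]]
[[16,20],[28,0],[41,20],[46,0]]
[[16,20],[28,0],[41,20],[46,0]]
[[16,20],[28,0],[41,20],[46,0]]
[[16,20],[28,0],[35,20],[47,0]]
[[16,20],[28,0],[35,20],[47,0]]
[[16,20],[28,0],[35,20],[47,12],[49,0]]
[[16,20],[28,0],[35,20],[47,12],[49,0]]
[[16,20],[28,7],[34,0],[35,20],[47,12],[49,0]]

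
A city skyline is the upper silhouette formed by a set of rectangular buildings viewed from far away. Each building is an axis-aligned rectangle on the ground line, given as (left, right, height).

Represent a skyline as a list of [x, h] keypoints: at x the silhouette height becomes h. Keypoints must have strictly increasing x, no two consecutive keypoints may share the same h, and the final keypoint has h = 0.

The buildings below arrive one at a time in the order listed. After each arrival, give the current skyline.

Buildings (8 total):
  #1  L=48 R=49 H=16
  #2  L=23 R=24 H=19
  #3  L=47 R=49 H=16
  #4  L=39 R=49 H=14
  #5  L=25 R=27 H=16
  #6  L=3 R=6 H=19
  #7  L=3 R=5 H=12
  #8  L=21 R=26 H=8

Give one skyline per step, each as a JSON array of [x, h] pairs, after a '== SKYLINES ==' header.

== SKYLINES ==
[[48,16],[49,0]]
[[23,19],[24,0],[48,16],[49,0]]
[[23,19],[24,0],[47,16],[49,0]]
[[23,19],[24,0],[39,14],[47,16],[49,0]]
[[23,19],[24,0],[25,16],[27,0],[39,14],[47,16],[49,0]]
[[3,19],[6,0],[23,19],[24,0],[25,16],[27,0],[39,14],[47,16],[49,0]]
[[3,19],[6,0],[23,19],[24,0],[25,16],[27,0],[39,14],[47,16],[49,0]]
[[3,19],[6,0],[21,8],[23,19],[24,8],[25,16],[27,0],[39,14],[47,16],[49,0]]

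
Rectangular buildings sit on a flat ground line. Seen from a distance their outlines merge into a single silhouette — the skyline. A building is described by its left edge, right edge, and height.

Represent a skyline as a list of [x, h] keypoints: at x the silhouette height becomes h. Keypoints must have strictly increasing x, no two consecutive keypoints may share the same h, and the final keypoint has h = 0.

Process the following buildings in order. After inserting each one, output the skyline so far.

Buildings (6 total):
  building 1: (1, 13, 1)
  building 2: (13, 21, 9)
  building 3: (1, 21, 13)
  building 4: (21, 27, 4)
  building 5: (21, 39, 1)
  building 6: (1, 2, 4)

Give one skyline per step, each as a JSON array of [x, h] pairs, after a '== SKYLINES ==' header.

== SKYLINES ==
[[1,1],[13,0]]
[[1,1],[13,9],[21,0]]
[[1,13],[21,0]]
[[1,13],[21,4],[27,0]]
[[1,13],[21,4],[27,1],[39,0]]
[[1,13],[21,4],[27,1],[39,0]]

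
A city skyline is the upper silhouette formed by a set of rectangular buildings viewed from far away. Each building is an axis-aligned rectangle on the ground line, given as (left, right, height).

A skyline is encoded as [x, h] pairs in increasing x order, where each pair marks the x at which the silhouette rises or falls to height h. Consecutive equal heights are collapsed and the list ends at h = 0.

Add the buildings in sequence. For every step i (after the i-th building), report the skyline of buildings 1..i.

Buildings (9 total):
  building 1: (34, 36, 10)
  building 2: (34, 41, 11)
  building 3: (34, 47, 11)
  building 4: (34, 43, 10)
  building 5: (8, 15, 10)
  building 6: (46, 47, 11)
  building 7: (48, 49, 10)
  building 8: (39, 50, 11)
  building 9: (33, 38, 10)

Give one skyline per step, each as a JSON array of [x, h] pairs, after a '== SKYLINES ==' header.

== SKYLINES ==
[[34,10],[36,0]]
[[34,11],[41,0]]
[[34,11],[47,0]]
[[34,11],[47,0]]
[[8,10],[15,0],[34,11],[47,0]]
[[8,10],[15,0],[34,11],[47,0]]
[[8,10],[15,0],[34,11],[47,0],[48,10],[49,0]]
[[8,10],[15,0],[34,11],[50,0]]
[[8,10],[15,0],[33,10],[34,11],[50,0]]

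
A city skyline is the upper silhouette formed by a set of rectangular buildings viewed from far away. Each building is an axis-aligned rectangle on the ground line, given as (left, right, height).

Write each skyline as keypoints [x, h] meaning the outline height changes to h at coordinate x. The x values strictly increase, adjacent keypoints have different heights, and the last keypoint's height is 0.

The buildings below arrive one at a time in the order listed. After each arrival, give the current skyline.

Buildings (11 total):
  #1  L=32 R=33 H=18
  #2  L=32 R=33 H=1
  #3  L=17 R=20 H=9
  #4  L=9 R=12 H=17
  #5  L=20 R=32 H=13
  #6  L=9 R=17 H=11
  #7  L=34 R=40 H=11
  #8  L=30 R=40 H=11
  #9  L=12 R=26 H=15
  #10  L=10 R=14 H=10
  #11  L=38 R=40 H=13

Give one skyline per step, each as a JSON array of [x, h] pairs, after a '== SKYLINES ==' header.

== SKYLINES ==
[[32,18],[33,0]]
[[32,18],[33,0]]
[[17,9],[20,0],[32,18],[33,0]]
[[9,17],[12,0],[17,9],[20,0],[32,18],[33,0]]
[[9,17],[12,0],[17,9],[20,13],[32,18],[33,0]]
[[9,17],[12,11],[17,9],[20,13],[32,18],[33,0]]
[[9,17],[12,11],[17,9],[20,13],[32,18],[33,0],[34,11],[40,0]]
[[9,17],[12,11],[17,9],[20,13],[32,18],[33,11],[40,0]]
[[9,17],[12,15],[26,13],[32,18],[33,11],[40,0]]
[[9,17],[12,15],[26,13],[32,18],[33,11],[40,0]]
[[9,17],[12,15],[26,13],[32,18],[33,11],[38,13],[40,0]]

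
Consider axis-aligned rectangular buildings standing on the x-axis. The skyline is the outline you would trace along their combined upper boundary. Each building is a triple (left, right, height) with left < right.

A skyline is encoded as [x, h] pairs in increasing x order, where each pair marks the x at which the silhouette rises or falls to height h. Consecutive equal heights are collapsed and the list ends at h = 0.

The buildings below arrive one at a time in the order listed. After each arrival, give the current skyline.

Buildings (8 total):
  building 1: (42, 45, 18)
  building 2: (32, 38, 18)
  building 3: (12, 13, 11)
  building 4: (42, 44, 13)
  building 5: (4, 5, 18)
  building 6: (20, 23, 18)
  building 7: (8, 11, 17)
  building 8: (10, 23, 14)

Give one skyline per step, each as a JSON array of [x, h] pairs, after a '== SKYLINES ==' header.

== SKYLINES ==
[[42,18],[45,0]]
[[32,18],[38,0],[42,18],[45,0]]
[[12,11],[13,0],[32,18],[38,0],[42,18],[45,0]]
[[12,11],[13,0],[32,18],[38,0],[42,18],[45,0]]
[[4,18],[5,0],[12,11],[13,0],[32,18],[38,0],[42,18],[45,0]]
[[4,18],[5,0],[12,11],[13,0],[20,18],[23,0],[32,18],[38,0],[42,18],[45,0]]
[[4,18],[5,0],[8,17],[11,0],[12,11],[13,0],[20,18],[23,0],[32,18],[38,0],[42,18],[45,0]]
[[4,18],[5,0],[8,17],[11,14],[20,18],[23,0],[32,18],[38,0],[42,18],[45,0]]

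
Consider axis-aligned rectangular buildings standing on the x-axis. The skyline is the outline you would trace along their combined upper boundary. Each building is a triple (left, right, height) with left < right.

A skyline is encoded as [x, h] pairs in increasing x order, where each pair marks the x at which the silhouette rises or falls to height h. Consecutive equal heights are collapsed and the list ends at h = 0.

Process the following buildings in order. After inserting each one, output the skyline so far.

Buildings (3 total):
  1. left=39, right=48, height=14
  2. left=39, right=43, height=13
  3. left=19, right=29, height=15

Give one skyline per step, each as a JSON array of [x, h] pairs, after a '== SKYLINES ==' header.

== SKYLINES ==
[[39,14],[48,0]]
[[39,14],[48,0]]
[[19,15],[29,0],[39,14],[48,0]]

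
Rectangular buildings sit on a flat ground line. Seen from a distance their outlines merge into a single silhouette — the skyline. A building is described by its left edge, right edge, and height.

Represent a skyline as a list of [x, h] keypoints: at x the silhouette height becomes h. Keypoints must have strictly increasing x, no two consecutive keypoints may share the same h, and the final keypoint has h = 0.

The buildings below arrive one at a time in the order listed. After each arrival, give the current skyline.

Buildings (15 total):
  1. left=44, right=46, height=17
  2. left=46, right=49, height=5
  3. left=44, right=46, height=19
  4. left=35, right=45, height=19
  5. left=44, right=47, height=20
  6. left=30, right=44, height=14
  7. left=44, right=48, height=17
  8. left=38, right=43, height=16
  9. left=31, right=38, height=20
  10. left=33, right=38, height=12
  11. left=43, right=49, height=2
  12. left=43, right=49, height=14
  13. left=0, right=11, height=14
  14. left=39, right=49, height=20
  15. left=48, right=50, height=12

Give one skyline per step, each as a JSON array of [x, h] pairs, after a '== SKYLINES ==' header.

== SKYLINES ==
[[44,17],[46,0]]
[[44,17],[46,5],[49,0]]
[[44,19],[46,5],[49,0]]
[[35,19],[46,5],[49,0]]
[[35,19],[44,20],[47,5],[49,0]]
[[30,14],[35,19],[44,20],[47,5],[49,0]]
[[30,14],[35,19],[44,20],[47,17],[48,5],[49,0]]
[[30,14],[35,19],[44,20],[47,17],[48,5],[49,0]]
[[30,14],[31,20],[38,19],[44,20],[47,17],[48,5],[49,0]]
[[30,14],[31,20],[38,19],[44,20],[47,17],[48,5],[49,0]]
[[30,14],[31,20],[38,19],[44,20],[47,17],[48,5],[49,0]]
[[30,14],[31,20],[38,19],[44,20],[47,17],[48,14],[49,0]]
[[0,14],[11,0],[30,14],[31,20],[38,19],[44,20],[47,17],[48,14],[49,0]]
[[0,14],[11,0],[30,14],[31,20],[38,19],[39,20],[49,0]]
[[0,14],[11,0],[30,14],[31,20],[38,19],[39,20],[49,12],[50,0]]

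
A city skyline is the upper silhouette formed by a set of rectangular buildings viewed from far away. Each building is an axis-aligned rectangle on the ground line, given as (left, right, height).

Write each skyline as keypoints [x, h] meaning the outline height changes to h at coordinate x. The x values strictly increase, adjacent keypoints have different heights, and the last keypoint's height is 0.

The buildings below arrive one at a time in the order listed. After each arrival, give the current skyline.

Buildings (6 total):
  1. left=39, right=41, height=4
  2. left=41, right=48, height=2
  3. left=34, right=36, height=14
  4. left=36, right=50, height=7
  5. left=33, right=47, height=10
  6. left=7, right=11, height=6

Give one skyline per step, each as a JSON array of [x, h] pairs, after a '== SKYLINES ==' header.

== SKYLINES ==
[[39,4],[41,0]]
[[39,4],[41,2],[48,0]]
[[34,14],[36,0],[39,4],[41,2],[48,0]]
[[34,14],[36,7],[50,0]]
[[33,10],[34,14],[36,10],[47,7],[50,0]]
[[7,6],[11,0],[33,10],[34,14],[36,10],[47,7],[50,0]]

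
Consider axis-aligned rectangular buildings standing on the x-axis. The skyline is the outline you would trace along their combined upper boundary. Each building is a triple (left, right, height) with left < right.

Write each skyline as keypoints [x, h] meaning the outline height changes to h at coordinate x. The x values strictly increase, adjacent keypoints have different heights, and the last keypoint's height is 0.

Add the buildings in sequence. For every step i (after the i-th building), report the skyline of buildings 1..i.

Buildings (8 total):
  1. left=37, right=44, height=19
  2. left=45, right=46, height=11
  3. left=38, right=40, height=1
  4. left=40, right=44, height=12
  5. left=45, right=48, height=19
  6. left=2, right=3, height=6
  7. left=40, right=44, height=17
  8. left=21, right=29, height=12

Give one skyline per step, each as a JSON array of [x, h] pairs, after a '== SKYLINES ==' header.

== SKYLINES ==
[[37,19],[44,0]]
[[37,19],[44,0],[45,11],[46,0]]
[[37,19],[44,0],[45,11],[46,0]]
[[37,19],[44,0],[45,11],[46,0]]
[[37,19],[44,0],[45,19],[48,0]]
[[2,6],[3,0],[37,19],[44,0],[45,19],[48,0]]
[[2,6],[3,0],[37,19],[44,0],[45,19],[48,0]]
[[2,6],[3,0],[21,12],[29,0],[37,19],[44,0],[45,19],[48,0]]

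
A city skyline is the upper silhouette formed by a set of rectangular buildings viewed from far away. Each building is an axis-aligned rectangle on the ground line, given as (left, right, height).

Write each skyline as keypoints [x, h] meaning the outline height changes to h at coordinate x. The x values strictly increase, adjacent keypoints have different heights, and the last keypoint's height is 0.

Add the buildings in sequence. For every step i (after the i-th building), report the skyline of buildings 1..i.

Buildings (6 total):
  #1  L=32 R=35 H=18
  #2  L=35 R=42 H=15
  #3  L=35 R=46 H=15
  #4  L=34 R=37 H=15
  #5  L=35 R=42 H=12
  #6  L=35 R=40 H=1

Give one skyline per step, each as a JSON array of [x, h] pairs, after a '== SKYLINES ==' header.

== SKYLINES ==
[[32,18],[35,0]]
[[32,18],[35,15],[42,0]]
[[32,18],[35,15],[46,0]]
[[32,18],[35,15],[46,0]]
[[32,18],[35,15],[46,0]]
[[32,18],[35,15],[46,0]]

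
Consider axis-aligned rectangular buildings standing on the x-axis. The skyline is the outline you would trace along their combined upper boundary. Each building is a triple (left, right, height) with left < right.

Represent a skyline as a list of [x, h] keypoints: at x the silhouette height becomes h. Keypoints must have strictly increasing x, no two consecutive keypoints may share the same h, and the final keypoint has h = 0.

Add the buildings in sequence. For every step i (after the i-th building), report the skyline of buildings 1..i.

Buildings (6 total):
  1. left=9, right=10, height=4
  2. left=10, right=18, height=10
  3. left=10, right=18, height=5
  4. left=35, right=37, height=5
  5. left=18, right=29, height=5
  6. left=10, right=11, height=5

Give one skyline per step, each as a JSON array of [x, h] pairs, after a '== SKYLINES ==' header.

== SKYLINES ==
[[9,4],[10,0]]
[[9,4],[10,10],[18,0]]
[[9,4],[10,10],[18,0]]
[[9,4],[10,10],[18,0],[35,5],[37,0]]
[[9,4],[10,10],[18,5],[29,0],[35,5],[37,0]]
[[9,4],[10,10],[18,5],[29,0],[35,5],[37,0]]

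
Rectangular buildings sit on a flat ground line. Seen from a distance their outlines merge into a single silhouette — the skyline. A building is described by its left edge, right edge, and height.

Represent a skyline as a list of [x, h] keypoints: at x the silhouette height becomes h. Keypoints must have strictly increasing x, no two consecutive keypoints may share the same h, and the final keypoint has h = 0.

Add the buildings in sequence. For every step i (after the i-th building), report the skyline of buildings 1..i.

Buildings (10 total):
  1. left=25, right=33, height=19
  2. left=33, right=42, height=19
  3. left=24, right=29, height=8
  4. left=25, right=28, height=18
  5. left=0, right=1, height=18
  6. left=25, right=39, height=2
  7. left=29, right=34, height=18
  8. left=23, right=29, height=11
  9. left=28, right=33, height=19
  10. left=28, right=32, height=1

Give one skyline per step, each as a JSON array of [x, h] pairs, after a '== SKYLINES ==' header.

== SKYLINES ==
[[25,19],[33,0]]
[[25,19],[42,0]]
[[24,8],[25,19],[42,0]]
[[24,8],[25,19],[42,0]]
[[0,18],[1,0],[24,8],[25,19],[42,0]]
[[0,18],[1,0],[24,8],[25,19],[42,0]]
[[0,18],[1,0],[24,8],[25,19],[42,0]]
[[0,18],[1,0],[23,11],[25,19],[42,0]]
[[0,18],[1,0],[23,11],[25,19],[42,0]]
[[0,18],[1,0],[23,11],[25,19],[42,0]]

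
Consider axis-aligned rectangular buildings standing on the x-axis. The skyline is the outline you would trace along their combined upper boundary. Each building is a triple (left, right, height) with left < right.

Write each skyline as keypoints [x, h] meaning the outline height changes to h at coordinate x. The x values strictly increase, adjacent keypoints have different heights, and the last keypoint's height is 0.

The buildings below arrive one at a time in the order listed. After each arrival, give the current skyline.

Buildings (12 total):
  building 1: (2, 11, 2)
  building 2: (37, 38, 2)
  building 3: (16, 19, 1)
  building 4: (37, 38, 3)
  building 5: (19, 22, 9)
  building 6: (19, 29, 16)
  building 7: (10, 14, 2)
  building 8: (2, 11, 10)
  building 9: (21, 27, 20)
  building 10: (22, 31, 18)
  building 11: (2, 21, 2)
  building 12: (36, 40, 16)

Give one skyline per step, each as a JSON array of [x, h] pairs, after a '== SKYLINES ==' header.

== SKYLINES ==
[[2,2],[11,0]]
[[2,2],[11,0],[37,2],[38,0]]
[[2,2],[11,0],[16,1],[19,0],[37,2],[38,0]]
[[2,2],[11,0],[16,1],[19,0],[37,3],[38,0]]
[[2,2],[11,0],[16,1],[19,9],[22,0],[37,3],[38,0]]
[[2,2],[11,0],[16,1],[19,16],[29,0],[37,3],[38,0]]
[[2,2],[14,0],[16,1],[19,16],[29,0],[37,3],[38,0]]
[[2,10],[11,2],[14,0],[16,1],[19,16],[29,0],[37,3],[38,0]]
[[2,10],[11,2],[14,0],[16,1],[19,16],[21,20],[27,16],[29,0],[37,3],[38,0]]
[[2,10],[11,2],[14,0],[16,1],[19,16],[21,20],[27,18],[31,0],[37,3],[38,0]]
[[2,10],[11,2],[19,16],[21,20],[27,18],[31,0],[37,3],[38,0]]
[[2,10],[11,2],[19,16],[21,20],[27,18],[31,0],[36,16],[40,0]]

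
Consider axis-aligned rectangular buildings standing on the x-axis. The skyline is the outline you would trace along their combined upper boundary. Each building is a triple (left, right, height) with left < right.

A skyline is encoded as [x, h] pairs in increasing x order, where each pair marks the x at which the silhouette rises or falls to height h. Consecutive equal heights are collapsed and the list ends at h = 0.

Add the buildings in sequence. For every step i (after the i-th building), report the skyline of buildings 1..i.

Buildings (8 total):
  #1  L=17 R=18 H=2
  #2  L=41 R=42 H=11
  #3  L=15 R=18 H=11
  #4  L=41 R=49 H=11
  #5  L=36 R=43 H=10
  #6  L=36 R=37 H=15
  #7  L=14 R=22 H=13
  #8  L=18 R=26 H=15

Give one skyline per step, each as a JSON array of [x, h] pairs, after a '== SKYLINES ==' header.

== SKYLINES ==
[[17,2],[18,0]]
[[17,2],[18,0],[41,11],[42,0]]
[[15,11],[18,0],[41,11],[42,0]]
[[15,11],[18,0],[41,11],[49,0]]
[[15,11],[18,0],[36,10],[41,11],[49,0]]
[[15,11],[18,0],[36,15],[37,10],[41,11],[49,0]]
[[14,13],[22,0],[36,15],[37,10],[41,11],[49,0]]
[[14,13],[18,15],[26,0],[36,15],[37,10],[41,11],[49,0]]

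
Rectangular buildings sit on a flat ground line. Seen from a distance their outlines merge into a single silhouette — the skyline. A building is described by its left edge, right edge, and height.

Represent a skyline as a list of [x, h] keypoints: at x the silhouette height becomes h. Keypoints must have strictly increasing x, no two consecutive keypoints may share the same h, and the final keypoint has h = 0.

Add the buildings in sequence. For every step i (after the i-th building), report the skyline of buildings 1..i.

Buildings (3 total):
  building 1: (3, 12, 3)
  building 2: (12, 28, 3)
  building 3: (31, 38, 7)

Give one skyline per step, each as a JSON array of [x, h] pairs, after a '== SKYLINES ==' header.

== SKYLINES ==
[[3,3],[12,0]]
[[3,3],[28,0]]
[[3,3],[28,0],[31,7],[38,0]]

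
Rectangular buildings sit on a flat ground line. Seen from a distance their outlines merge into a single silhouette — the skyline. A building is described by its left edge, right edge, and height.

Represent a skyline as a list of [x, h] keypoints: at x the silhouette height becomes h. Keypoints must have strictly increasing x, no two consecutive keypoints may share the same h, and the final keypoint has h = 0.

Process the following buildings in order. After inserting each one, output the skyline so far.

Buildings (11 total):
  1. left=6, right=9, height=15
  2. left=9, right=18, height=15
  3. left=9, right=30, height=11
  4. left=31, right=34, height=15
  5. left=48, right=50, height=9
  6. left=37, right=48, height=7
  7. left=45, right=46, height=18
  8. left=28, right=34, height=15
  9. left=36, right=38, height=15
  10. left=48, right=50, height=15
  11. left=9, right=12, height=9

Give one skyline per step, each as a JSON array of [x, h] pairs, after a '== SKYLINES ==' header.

== SKYLINES ==
[[6,15],[9,0]]
[[6,15],[18,0]]
[[6,15],[18,11],[30,0]]
[[6,15],[18,11],[30,0],[31,15],[34,0]]
[[6,15],[18,11],[30,0],[31,15],[34,0],[48,9],[50,0]]
[[6,15],[18,11],[30,0],[31,15],[34,0],[37,7],[48,9],[50,0]]
[[6,15],[18,11],[30,0],[31,15],[34,0],[37,7],[45,18],[46,7],[48,9],[50,0]]
[[6,15],[18,11],[28,15],[34,0],[37,7],[45,18],[46,7],[48,9],[50,0]]
[[6,15],[18,11],[28,15],[34,0],[36,15],[38,7],[45,18],[46,7],[48,9],[50,0]]
[[6,15],[18,11],[28,15],[34,0],[36,15],[38,7],[45,18],[46,7],[48,15],[50,0]]
[[6,15],[18,11],[28,15],[34,0],[36,15],[38,7],[45,18],[46,7],[48,15],[50,0]]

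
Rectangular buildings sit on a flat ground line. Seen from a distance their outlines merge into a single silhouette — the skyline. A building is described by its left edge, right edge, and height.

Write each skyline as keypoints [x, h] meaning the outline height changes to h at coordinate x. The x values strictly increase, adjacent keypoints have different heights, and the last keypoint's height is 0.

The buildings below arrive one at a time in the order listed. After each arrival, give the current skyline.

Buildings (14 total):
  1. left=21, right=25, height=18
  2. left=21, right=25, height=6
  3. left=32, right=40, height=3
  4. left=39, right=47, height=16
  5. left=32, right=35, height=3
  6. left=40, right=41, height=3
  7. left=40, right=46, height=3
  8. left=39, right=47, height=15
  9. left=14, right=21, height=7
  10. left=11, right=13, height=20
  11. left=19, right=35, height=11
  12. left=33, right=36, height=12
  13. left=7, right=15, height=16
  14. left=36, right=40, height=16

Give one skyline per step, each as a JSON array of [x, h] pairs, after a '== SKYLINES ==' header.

== SKYLINES ==
[[21,18],[25,0]]
[[21,18],[25,0]]
[[21,18],[25,0],[32,3],[40,0]]
[[21,18],[25,0],[32,3],[39,16],[47,0]]
[[21,18],[25,0],[32,3],[39,16],[47,0]]
[[21,18],[25,0],[32,3],[39,16],[47,0]]
[[21,18],[25,0],[32,3],[39,16],[47,0]]
[[21,18],[25,0],[32,3],[39,16],[47,0]]
[[14,7],[21,18],[25,0],[32,3],[39,16],[47,0]]
[[11,20],[13,0],[14,7],[21,18],[25,0],[32,3],[39,16],[47,0]]
[[11,20],[13,0],[14,7],[19,11],[21,18],[25,11],[35,3],[39,16],[47,0]]
[[11,20],[13,0],[14,7],[19,11],[21,18],[25,11],[33,12],[36,3],[39,16],[47,0]]
[[7,16],[11,20],[13,16],[15,7],[19,11],[21,18],[25,11],[33,12],[36,3],[39,16],[47,0]]
[[7,16],[11,20],[13,16],[15,7],[19,11],[21,18],[25,11],[33,12],[36,16],[47,0]]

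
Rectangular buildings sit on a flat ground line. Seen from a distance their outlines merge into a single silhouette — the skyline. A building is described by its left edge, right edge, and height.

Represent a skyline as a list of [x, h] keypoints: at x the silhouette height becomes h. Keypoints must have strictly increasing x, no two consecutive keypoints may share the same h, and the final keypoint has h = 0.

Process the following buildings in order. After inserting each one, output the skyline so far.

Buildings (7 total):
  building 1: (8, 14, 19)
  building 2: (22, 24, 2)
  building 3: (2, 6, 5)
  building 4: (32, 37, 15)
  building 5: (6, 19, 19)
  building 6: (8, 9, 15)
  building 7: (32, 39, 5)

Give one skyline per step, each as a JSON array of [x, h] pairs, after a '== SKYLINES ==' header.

== SKYLINES ==
[[8,19],[14,0]]
[[8,19],[14,0],[22,2],[24,0]]
[[2,5],[6,0],[8,19],[14,0],[22,2],[24,0]]
[[2,5],[6,0],[8,19],[14,0],[22,2],[24,0],[32,15],[37,0]]
[[2,5],[6,19],[19,0],[22,2],[24,0],[32,15],[37,0]]
[[2,5],[6,19],[19,0],[22,2],[24,0],[32,15],[37,0]]
[[2,5],[6,19],[19,0],[22,2],[24,0],[32,15],[37,5],[39,0]]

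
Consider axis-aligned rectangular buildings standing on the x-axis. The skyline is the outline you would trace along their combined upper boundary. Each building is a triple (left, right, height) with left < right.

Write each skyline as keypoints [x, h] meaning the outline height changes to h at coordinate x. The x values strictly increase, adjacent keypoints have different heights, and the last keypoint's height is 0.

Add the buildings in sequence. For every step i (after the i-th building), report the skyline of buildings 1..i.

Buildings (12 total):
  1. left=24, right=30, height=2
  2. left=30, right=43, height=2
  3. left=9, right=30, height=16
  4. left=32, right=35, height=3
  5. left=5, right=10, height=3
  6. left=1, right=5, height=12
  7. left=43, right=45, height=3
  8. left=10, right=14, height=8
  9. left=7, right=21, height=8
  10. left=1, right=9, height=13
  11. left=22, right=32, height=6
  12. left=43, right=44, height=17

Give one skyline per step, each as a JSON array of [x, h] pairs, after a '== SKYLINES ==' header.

== SKYLINES ==
[[24,2],[30,0]]
[[24,2],[43,0]]
[[9,16],[30,2],[43,0]]
[[9,16],[30,2],[32,3],[35,2],[43,0]]
[[5,3],[9,16],[30,2],[32,3],[35,2],[43,0]]
[[1,12],[5,3],[9,16],[30,2],[32,3],[35,2],[43,0]]
[[1,12],[5,3],[9,16],[30,2],[32,3],[35,2],[43,3],[45,0]]
[[1,12],[5,3],[9,16],[30,2],[32,3],[35,2],[43,3],[45,0]]
[[1,12],[5,3],[7,8],[9,16],[30,2],[32,3],[35,2],[43,3],[45,0]]
[[1,13],[9,16],[30,2],[32,3],[35,2],[43,3],[45,0]]
[[1,13],[9,16],[30,6],[32,3],[35,2],[43,3],[45,0]]
[[1,13],[9,16],[30,6],[32,3],[35,2],[43,17],[44,3],[45,0]]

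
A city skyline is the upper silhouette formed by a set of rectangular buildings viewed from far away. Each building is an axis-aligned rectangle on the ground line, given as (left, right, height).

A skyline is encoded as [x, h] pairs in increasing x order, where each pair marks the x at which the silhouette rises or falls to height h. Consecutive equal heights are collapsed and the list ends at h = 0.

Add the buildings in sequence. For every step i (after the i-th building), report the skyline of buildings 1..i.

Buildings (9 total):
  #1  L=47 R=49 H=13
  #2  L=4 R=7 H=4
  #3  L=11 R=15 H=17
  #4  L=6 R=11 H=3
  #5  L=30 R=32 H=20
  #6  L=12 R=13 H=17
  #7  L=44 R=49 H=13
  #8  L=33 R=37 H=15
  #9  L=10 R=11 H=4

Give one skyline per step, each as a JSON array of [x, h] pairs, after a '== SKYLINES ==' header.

== SKYLINES ==
[[47,13],[49,0]]
[[4,4],[7,0],[47,13],[49,0]]
[[4,4],[7,0],[11,17],[15,0],[47,13],[49,0]]
[[4,4],[7,3],[11,17],[15,0],[47,13],[49,0]]
[[4,4],[7,3],[11,17],[15,0],[30,20],[32,0],[47,13],[49,0]]
[[4,4],[7,3],[11,17],[15,0],[30,20],[32,0],[47,13],[49,0]]
[[4,4],[7,3],[11,17],[15,0],[30,20],[32,0],[44,13],[49,0]]
[[4,4],[7,3],[11,17],[15,0],[30,20],[32,0],[33,15],[37,0],[44,13],[49,0]]
[[4,4],[7,3],[10,4],[11,17],[15,0],[30,20],[32,0],[33,15],[37,0],[44,13],[49,0]]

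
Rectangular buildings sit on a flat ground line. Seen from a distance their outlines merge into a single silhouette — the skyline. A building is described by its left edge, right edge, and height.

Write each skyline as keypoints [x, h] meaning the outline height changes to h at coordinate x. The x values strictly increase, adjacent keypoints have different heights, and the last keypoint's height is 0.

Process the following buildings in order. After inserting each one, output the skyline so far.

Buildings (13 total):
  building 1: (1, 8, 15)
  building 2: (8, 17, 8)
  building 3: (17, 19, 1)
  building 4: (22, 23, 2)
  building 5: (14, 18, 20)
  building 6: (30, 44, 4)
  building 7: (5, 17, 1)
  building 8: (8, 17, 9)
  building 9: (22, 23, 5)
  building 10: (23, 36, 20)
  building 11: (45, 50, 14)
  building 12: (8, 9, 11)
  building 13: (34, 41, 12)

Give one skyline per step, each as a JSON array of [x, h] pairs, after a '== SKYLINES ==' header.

== SKYLINES ==
[[1,15],[8,0]]
[[1,15],[8,8],[17,0]]
[[1,15],[8,8],[17,1],[19,0]]
[[1,15],[8,8],[17,1],[19,0],[22,2],[23,0]]
[[1,15],[8,8],[14,20],[18,1],[19,0],[22,2],[23,0]]
[[1,15],[8,8],[14,20],[18,1],[19,0],[22,2],[23,0],[30,4],[44,0]]
[[1,15],[8,8],[14,20],[18,1],[19,0],[22,2],[23,0],[30,4],[44,0]]
[[1,15],[8,9],[14,20],[18,1],[19,0],[22,2],[23,0],[30,4],[44,0]]
[[1,15],[8,9],[14,20],[18,1],[19,0],[22,5],[23,0],[30,4],[44,0]]
[[1,15],[8,9],[14,20],[18,1],[19,0],[22,5],[23,20],[36,4],[44,0]]
[[1,15],[8,9],[14,20],[18,1],[19,0],[22,5],[23,20],[36,4],[44,0],[45,14],[50,0]]
[[1,15],[8,11],[9,9],[14,20],[18,1],[19,0],[22,5],[23,20],[36,4],[44,0],[45,14],[50,0]]
[[1,15],[8,11],[9,9],[14,20],[18,1],[19,0],[22,5],[23,20],[36,12],[41,4],[44,0],[45,14],[50,0]]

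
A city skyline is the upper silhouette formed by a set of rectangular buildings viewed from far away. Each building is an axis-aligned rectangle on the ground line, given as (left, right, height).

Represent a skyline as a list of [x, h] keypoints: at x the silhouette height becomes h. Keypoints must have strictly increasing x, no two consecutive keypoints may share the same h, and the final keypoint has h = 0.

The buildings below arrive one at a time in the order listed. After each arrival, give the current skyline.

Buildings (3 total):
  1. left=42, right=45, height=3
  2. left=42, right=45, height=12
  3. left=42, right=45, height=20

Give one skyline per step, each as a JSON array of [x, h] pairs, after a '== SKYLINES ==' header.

== SKYLINES ==
[[42,3],[45,0]]
[[42,12],[45,0]]
[[42,20],[45,0]]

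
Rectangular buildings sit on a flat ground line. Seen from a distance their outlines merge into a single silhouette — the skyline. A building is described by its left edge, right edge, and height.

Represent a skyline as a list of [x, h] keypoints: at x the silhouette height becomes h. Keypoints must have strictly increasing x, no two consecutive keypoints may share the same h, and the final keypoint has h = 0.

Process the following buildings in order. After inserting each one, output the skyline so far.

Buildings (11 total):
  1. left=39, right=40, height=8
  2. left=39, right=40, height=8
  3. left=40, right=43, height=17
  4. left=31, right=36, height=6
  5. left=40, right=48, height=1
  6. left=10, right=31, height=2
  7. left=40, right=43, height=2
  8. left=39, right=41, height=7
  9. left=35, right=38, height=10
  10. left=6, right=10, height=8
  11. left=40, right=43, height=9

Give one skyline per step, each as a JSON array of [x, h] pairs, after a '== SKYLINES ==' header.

== SKYLINES ==
[[39,8],[40,0]]
[[39,8],[40,0]]
[[39,8],[40,17],[43,0]]
[[31,6],[36,0],[39,8],[40,17],[43,0]]
[[31,6],[36,0],[39,8],[40,17],[43,1],[48,0]]
[[10,2],[31,6],[36,0],[39,8],[40,17],[43,1],[48,0]]
[[10,2],[31,6],[36,0],[39,8],[40,17],[43,1],[48,0]]
[[10,2],[31,6],[36,0],[39,8],[40,17],[43,1],[48,0]]
[[10,2],[31,6],[35,10],[38,0],[39,8],[40,17],[43,1],[48,0]]
[[6,8],[10,2],[31,6],[35,10],[38,0],[39,8],[40,17],[43,1],[48,0]]
[[6,8],[10,2],[31,6],[35,10],[38,0],[39,8],[40,17],[43,1],[48,0]]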